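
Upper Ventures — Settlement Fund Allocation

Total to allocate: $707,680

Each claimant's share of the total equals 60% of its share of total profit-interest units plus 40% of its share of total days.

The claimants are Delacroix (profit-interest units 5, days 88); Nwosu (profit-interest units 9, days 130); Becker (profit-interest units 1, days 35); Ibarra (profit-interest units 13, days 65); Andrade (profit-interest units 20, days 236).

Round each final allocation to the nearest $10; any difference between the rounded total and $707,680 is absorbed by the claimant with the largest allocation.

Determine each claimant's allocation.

Delacroix: $89,190 · Nwosu: $146,040 · Becker: $26,730 · Ibarra: $148,210 · Andrade: $297,510

Profit-interest units total 48; days total 554.
Composite weights (60% profit-interest units + 40% days): Delacroix 0.1260; Nwosu 0.2064; Becker 0.0378; Ibarra 0.2094; Andrade 0.4204.
Pro-rata amounts: Delacroix 89,194.51; Nwosu 146,038.84; Becker 26,729.61; Ibarra 148,210.42; Andrade 297,506.63.
At nearest $10: Delacroix $89,190; Nwosu $146,040; Becker $26,730; Ibarra $148,210; Andrade $297,510. Sum = $707,680.
No rounding difference to absorb.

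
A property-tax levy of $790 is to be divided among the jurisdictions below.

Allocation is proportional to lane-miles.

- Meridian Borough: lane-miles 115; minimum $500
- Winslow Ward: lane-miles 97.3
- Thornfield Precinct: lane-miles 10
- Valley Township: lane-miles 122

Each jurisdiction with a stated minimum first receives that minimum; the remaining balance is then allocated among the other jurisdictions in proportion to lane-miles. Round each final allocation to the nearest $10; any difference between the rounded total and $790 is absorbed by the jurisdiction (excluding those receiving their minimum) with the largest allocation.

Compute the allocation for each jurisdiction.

Minimums first: Meridian Borough $500. Remaining pool $290.
Remaining pool split over remaining lane-miles 229.3: Winslow Ward 123.06 → $120; Thornfield Precinct 12.65 → $10; Valley Township 154.30 → $150.
Rounding difference +$10 applied to Valley Township → $160.

Meridian Borough: $500 · Winslow Ward: $120 · Thornfield Precinct: $10 · Valley Township: $160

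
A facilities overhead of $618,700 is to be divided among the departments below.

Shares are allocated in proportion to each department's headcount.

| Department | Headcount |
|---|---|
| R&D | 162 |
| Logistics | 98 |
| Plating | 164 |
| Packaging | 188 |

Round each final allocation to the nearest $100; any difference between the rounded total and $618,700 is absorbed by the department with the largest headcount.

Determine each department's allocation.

R&D: $163,800 · Logistics: $99,100 · Plating: $165,800 · Packaging: $190,000

Combined headcount = 612.
Pro-rata amounts: R&D 162/612 × $618,700 = 163,773.53; Logistics 98/612 × $618,700 = 99,072.88; Plating 164/612 × $618,700 = 165,795.42; Packaging 188/612 × $618,700 = 190,058.17.
Rounded to nearest $100: R&D $163,800; Logistics $99,100; Plating $165,800; Packaging $190,100. Sum = $618,800.
Difference $618,700 − $618,800 = −$100 applied to largest headcount (Packaging): Packaging becomes $190,000.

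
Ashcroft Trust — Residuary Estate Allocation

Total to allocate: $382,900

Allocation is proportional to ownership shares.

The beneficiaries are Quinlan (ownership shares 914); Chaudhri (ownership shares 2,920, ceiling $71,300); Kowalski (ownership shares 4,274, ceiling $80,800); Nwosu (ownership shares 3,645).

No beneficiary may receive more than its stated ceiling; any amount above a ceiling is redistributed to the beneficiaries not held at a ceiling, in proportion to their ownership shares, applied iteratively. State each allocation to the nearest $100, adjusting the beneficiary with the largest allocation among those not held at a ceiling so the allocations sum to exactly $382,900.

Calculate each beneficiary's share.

Combined ownership shares = 11,753.
Pro-rata shares before constraints: Quinlan 29,777.13; Chaudhri 95,130.43; Kowalski 139,242.29; Nwosu 118,750.15.
Cap binds for Chaudhri ($71,300), Kowalski ($80,800); balance $230,800 reallocated over remaining ownership shares 4,559.
Redistributed shares: Quinlan 46,271.38 → $46,300; Nwosu 184,528.62 → $184,500.

Quinlan: $46,300 · Chaudhri: $71,300 · Kowalski: $80,800 · Nwosu: $184,500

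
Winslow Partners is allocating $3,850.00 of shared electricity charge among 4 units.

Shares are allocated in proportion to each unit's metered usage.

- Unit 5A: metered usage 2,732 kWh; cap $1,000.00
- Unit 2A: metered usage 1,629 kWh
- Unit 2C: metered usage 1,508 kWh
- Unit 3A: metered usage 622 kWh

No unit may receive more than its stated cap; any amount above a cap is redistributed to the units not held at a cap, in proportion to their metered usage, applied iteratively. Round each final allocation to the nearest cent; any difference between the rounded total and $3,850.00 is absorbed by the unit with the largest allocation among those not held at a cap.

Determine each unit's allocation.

Total metered usage = 6,491.
Proportional shares (ignoring caps): Unit 5A 1,620.4283; Unit 2A 966.2071; Unit 2C 894.4385; Unit 3A 368.9262.
Cap binds for Unit 5A ($1,000.00); residual $2,850.00 reallocated over remaining metered usage 3,759.
Shares after redistribution: Unit 2A 1,235.0758 → $1,235.08; Unit 2C 1,143.3360 → $1,143.34; Unit 3A 471.5882 → $471.59.
Rounding difference −$0.01 applied to Unit 2A → $1,235.07.

Unit 5A: $1,000.00 | Unit 2A: $1,235.07 | Unit 2C: $1,143.34 | Unit 3A: $471.59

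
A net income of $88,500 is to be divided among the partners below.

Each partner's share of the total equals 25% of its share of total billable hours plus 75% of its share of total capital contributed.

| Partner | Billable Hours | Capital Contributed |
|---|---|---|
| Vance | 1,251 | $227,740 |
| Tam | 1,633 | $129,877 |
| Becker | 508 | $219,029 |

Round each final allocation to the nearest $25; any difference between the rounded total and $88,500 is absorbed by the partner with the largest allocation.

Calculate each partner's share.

Vance: $34,375 · Tam: $25,600 · Becker: $28,525

Billable hours total 3,392; capital contributed total 576,646.
Composite weights (25% billable hours + 75% capital contributed): Vance 0.3884; Tam 0.2893; Becker 0.3223.
Unrounded shares: Vance 34,373.98; Tam 25,601.10; Becker 28,524.93.
Rounded to nearest $25: Vance $34,375; Tam $25,600; Becker $28,525. Sum = $88,500.
Sum already equals the total — no adjustment.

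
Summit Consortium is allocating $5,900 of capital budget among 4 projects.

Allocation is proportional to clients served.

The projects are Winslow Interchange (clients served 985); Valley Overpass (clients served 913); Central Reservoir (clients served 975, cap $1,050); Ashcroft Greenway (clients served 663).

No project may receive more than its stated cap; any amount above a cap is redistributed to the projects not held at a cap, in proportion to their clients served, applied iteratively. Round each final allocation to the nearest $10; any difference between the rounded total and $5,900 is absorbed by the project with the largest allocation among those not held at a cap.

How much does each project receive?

Winslow Interchange: $1,860; Valley Overpass: $1,730; Central Reservoir: $1,050; Ashcroft Greenway: $1,260

Clients served total: 3,536.
Proportional shares (ignoring caps): Winslow Interchange 1,643.52; Valley Overpass 1,523.39; Central Reservoir 1,626.84; Ashcroft Greenway 1,106.25.
Capped: Central Reservoir ($1,050); balance $4,850 reallocated over remaining clients served 2,561.
Shares after redistribution: Winslow Interchange 1,865.38 → $1,870; Valley Overpass 1,729.03 → $1,730; Ashcroft Greenway 1,255.58 → $1,260.
Rounding difference −$10 applied to Winslow Interchange → $1,860.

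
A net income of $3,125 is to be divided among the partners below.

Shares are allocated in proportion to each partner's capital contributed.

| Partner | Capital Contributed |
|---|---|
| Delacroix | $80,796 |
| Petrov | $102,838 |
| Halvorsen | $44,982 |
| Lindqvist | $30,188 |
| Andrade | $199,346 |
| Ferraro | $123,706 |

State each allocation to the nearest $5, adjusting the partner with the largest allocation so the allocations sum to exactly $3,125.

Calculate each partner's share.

Delacroix: $435 | Petrov: $550 | Halvorsen: $240 | Lindqvist: $160 | Andrade: $1,075 | Ferraro: $665

Total capital contributed = 581,856.
Proportional shares: Delacroix 80,796/581,856 × $3,125 = 433.93; Petrov 102,838/581,856 × $3,125 = 552.32; Halvorsen 44,982/581,856 × $3,125 = 241.59; Lindqvist 30,188/581,856 × $3,125 = 162.13; Andrade 199,346/581,856 × $3,125 = 1,070.64; Ferraro 123,706/581,856 × $3,125 = 664.39.
Rounded to nearest $5: Delacroix $435; Petrov $550; Halvorsen $240; Lindqvist $160; Andrade $1,070; Ferraro $665. Sum = $3,120.
Difference $3,125 − $3,120 = +$5 applied to largest allocation (Andrade): Andrade becomes $1,075.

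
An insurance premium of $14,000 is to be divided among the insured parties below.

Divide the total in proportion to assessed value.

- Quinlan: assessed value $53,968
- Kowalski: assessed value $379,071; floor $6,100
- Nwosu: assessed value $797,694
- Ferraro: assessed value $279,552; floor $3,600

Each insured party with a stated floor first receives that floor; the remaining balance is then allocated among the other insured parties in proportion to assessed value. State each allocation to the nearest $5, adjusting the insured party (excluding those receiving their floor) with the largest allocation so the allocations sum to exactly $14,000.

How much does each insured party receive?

Fund the minimums — Kowalski $6,100; Ferraro $3,600. Residual $4,300.
Residual split over remaining assessed value 851,662: Quinlan 272.48 → $270; Nwosu 4,027.52 → $4,030.

Quinlan: $270; Kowalski: $6,100; Nwosu: $4,030; Ferraro: $3,600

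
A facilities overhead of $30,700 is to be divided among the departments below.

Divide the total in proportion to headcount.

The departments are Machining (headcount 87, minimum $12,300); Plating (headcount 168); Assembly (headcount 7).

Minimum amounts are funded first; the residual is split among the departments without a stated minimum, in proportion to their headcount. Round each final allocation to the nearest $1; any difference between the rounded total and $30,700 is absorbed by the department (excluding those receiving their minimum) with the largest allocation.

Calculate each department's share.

Machining: $12,300; Plating: $17,664; Assembly: $736

Minimums first: Machining $12,300. Residual $18,400.
Residual split over remaining headcount 175: Plating 17,664.00 → $17,664; Assembly 736.00 → $736.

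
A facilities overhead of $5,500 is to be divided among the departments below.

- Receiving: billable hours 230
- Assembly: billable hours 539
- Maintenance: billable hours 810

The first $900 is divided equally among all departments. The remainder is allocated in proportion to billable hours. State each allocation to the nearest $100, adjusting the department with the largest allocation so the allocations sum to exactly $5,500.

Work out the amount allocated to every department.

Receiving: $1,000 · Assembly: $1,900 · Maintenance: $2,600

$900 shared equally gives $300 per department.
Remainder $4,600 by billable hours (total 1,579): Receiving 670.04 → $700; Assembly 1,570.23 → $1,600; Maintenance 2,359.72 → $2,400.
Rounding difference −$100 on remainder applied to Maintenance.
Totals: Receiving $300 + $700 = $1,000; Assembly $300 + $1,600 = $1,900; Maintenance $300 + $2,300 = $2,600.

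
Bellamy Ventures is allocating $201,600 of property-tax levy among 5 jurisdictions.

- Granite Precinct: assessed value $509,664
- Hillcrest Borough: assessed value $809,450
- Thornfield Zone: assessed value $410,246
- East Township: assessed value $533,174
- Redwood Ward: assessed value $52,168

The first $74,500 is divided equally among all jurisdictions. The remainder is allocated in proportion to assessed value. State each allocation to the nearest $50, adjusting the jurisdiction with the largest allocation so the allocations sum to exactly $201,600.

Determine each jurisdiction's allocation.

Granite Precinct: $42,900 | Hillcrest Borough: $59,300 | Thornfield Zone: $37,450 | East Township: $44,200 | Redwood Ward: $17,750

First tranche $74,500 split equally: $14,900 each.
Remainder $127,100 by assessed value (total 2,314,702): Granite Precinct 27,985.59 → $28,000; Hillcrest Borough 44,446.80 → $44,450; Thornfield Zone 22,526.56 → $22,550; East Township 29,276.52 → $29,300; Redwood Ward 2,864.54 → $2,850.
Rounding difference −$50 on remainder applied to Hillcrest Borough.
Totals: Granite Precinct $14,900 + $28,000 = $42,900; Hillcrest Borough $14,900 + $44,400 = $59,300; Thornfield Zone $14,900 + $22,550 = $37,450; East Township $14,900 + $29,300 = $44,200; Redwood Ward $14,900 + $2,850 = $17,750.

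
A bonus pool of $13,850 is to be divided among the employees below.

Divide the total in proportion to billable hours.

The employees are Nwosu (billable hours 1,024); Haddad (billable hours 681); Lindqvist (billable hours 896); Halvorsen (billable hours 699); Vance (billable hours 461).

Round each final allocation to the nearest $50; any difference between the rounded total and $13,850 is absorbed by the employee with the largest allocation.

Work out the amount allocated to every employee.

Combined billable hours = 3,761.
Raw shares: Nwosu 1,024/3,761 × $13,850 = 3,770.91; Haddad 681/3,761 × $13,850 = 2,507.80; Lindqvist 896/3,761 × $13,850 = 3,299.55; Halvorsen 699/3,761 × $13,850 = 2,574.09; Vance 461/3,761 × $13,850 = 1,697.65.
Rounded to nearest $50: Nwosu $3,750; Haddad $2,500; Lindqvist $3,300; Halvorsen $2,550; Vance $1,700. Sum = $13,800.
Difference $13,850 − $13,800 = +$50 applied to largest allocation (Nwosu): Nwosu becomes $3,800.

Nwosu: $3,800 · Haddad: $2,500 · Lindqvist: $3,300 · Halvorsen: $2,550 · Vance: $1,700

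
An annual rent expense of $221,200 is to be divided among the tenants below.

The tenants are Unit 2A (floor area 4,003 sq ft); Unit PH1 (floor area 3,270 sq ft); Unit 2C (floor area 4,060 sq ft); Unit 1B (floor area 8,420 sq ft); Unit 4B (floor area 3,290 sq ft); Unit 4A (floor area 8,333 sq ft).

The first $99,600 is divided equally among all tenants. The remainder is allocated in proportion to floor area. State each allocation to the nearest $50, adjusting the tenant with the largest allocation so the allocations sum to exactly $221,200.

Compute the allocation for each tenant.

Equal tier: $99,600 ÷ 6 = $16,600 apiece.
Remainder $121,600 by floor area (total 31,376): Unit 2A 15,513.92 → $15,500; Unit PH1 12,673.13 → $12,650; Unit 2C 15,734.83 → $15,750; Unit 1B 32,632.33 → $32,650; Unit 4B 12,750.64 → $12,750; Unit 4A 32,295.16 → $32,300.
Totals: Unit 2A $16,600 + $15,500 = $32,100; Unit PH1 $16,600 + $12,650 = $29,250; Unit 2C $16,600 + $15,750 = $32,350; Unit 1B $16,600 + $32,650 = $49,250; Unit 4B $16,600 + $12,750 = $29,350; Unit 4A $16,600 + $32,300 = $48,900.

Unit 2A: $32,100 · Unit PH1: $29,250 · Unit 2C: $32,350 · Unit 1B: $49,250 · Unit 4B: $29,350 · Unit 4A: $48,900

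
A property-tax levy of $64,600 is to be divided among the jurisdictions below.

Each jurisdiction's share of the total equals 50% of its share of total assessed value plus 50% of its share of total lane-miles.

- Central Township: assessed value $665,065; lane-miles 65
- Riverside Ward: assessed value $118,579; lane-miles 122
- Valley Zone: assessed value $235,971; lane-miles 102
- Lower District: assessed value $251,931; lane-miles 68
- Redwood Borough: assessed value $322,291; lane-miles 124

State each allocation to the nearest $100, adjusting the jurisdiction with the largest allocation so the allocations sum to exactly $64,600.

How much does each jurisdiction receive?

Central Township: $17,800 · Riverside Ward: $10,600 · Valley Zone: $11,600 · Lower District: $9,700 · Redwood Borough: $14,900

Assessed value total 1,593,837; lane-miles total 481.
Combined weights (50% assessed value + 50% lane-miles): Central Township 0.2762; Riverside Ward 0.1640; Valley Zone 0.1801; Lower District 0.1497; Redwood Borough 0.2300.
Unrounded shares: Central Township 17,842.78; Riverside Ward 10,595.59; Valley Zone 11,631.56; Lower District 9,671.84; Redwood Borough 14,858.23.
Rounded to nearest $100: Central Township $17,800; Riverside Ward $10,600; Valley Zone $11,600; Lower District $9,700; Redwood Borough $14,900. Sum = $64,600.
Rounded total matches; no reconciliation needed.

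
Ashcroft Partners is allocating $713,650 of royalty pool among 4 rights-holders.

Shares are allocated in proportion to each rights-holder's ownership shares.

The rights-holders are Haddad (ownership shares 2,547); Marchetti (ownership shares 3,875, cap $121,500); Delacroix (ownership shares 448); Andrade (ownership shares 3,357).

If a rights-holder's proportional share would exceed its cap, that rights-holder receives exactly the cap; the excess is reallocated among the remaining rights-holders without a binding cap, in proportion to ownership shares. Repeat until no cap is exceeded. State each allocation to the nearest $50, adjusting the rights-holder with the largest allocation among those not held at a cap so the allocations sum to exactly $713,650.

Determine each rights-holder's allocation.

Sum of ownership shares: 10,227.
Proportional shares (ignoring caps): Haddad 177,732.14; Marchetti 270,401.27; Delacroix 31,261.88; Andrade 234,254.72.
Capped: Marchetti ($121,500); balance $592,150 reallocated over remaining ownership shares 6,352.
Remaining shares: Haddad 237,437.98 → $237,450; Delacroix 41,763.73 → $41,750; Andrade 312,948.29 → $312,950.

Haddad: $237,450 · Marchetti: $121,500 · Delacroix: $41,750 · Andrade: $312,950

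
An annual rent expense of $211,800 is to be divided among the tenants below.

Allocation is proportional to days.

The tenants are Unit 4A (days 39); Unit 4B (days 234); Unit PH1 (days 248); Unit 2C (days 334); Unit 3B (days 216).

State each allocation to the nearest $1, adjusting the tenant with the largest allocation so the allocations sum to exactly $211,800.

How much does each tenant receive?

Unit 4A: $7,713 | Unit 4B: $46,276 | Unit PH1: $49,044 | Unit 2C: $66,051 | Unit 3B: $42,716

Sum of days: 1,071.
Unrounded shares: Unit 4A 39/1,071 × $211,800 = 7,712.61; Unit 4B 234/1,071 × $211,800 = 46,275.63; Unit PH1 248/1,071 × $211,800 = 49,044.26; Unit 2C 334/1,071 × $211,800 = 66,051.54; Unit 3B 216/1,071 × $211,800 = 42,715.97.
After rounding ($1): Unit 4A $7,713; Unit 4B $46,276; Unit PH1 $49,044; Unit 2C $66,052; Unit 3B $42,716. Sum = $211,801.
Difference $211,800 − $211,801 = −$1 applied to largest allocation (Unit 2C): Unit 2C becomes $66,051.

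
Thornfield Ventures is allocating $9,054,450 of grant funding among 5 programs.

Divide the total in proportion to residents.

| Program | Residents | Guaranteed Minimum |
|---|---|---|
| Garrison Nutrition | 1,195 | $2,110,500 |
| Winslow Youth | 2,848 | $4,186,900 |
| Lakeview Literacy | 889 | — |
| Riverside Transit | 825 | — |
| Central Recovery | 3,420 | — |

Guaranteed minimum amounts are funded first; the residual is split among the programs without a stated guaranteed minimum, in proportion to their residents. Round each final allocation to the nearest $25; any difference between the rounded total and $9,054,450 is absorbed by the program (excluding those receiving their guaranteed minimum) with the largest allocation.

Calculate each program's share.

Guaranteed amounts: Garrison Nutrition $2,110,500; Winslow Youth $4,186,900. Remaining pool $2,757,050.
Remaining pool split over remaining residents 5,134: Lakeview Literacy 477,408.93 → $477,400; Riverside Transit 443,039.78 → $443,050; Central Recovery 1,836,601.29 → $1,836,600.

Garrison Nutrition: $2,110,500 | Winslow Youth: $4,186,900 | Lakeview Literacy: $477,400 | Riverside Transit: $443,050 | Central Recovery: $1,836,600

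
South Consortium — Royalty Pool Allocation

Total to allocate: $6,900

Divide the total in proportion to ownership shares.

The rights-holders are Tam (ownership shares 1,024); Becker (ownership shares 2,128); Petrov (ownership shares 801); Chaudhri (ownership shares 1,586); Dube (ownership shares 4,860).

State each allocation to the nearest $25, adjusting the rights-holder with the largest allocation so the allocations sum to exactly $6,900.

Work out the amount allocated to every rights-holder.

Tam: $675 · Becker: $1,400 · Petrov: $525 · Chaudhri: $1,050 · Dube: $3,250

Ownership shares total: 10,399.
Raw shares: Tam 1,024/10,399 × $6,900 = 679.45; Becker 2,128/10,399 × $6,900 = 1,411.98; Petrov 801/10,399 × $6,900 = 531.48; Chaudhri 1,586/10,399 × $6,900 = 1,052.35; Dube 4,860/10,399 × $6,900 = 3,224.73.
After rounding ($25): Tam $675; Becker $1,400; Petrov $525; Chaudhri $1,050; Dube $3,225. Sum = $6,875.
Difference $6,900 − $6,875 = +$25 applied to largest allocation (Dube): Dube becomes $3,250.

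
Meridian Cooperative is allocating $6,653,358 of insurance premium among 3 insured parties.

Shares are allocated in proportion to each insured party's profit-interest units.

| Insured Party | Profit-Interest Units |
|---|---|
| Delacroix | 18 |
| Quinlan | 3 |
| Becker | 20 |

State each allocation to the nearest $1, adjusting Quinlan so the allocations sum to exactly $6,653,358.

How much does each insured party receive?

Delacroix: $2,920,986 | Quinlan: $486,832 | Becker: $3,245,540

Combined profit-interest units = 41.
Raw shares: Delacroix 18/41 × $6,653,358 = 2,920,986.44; Quinlan 3/41 × $6,653,358 = 486,831.07; Becker 20/41 × $6,653,358 = 3,245,540.49.
After rounding ($1): Delacroix $2,920,986; Quinlan $486,831; Becker $3,245,540. Sum = $6,653,357.
Difference $6,653,358 − $6,653,357 = +$1 applied to Quinlan: Quinlan becomes $486,832.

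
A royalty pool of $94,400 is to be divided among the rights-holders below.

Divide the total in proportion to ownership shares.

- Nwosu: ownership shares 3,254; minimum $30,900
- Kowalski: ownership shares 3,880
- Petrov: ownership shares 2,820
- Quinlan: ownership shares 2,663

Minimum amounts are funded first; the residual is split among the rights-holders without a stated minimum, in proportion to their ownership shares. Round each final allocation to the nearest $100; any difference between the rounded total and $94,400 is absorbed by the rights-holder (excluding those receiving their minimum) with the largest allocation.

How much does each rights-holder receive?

Nwosu: $30,900 | Kowalski: $26,300 | Petrov: $19,100 | Quinlan: $18,100

Minimums first: Nwosu $30,900. Balance $63,500.
Balance split over remaining ownership shares 9,363: Kowalski 26,314.22 → $26,300; Petrov 19,125.28 → $19,100; Quinlan 18,060.50 → $18,100.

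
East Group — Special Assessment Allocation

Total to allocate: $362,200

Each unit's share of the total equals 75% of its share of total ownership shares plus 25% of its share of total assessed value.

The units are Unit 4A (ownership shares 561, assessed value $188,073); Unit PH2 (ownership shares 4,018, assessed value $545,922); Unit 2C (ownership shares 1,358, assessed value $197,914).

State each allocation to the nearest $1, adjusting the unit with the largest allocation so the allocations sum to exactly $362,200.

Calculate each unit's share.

Ownership shares total 5,937; assessed value total 931,909.
Combined weights (75% ownership shares + 25% assessed value): Unit 4A 0.1213; Unit PH2 0.6540; Unit 2C 0.2246.
Pro-rata amounts: Unit 4A 43,943.12; Unit PH2 236,890.46; Unit 2C 81,366.42.
At nearest $1: Unit 4A $43,943; Unit PH2 $236,890; Unit 2C $81,366. Sum = $362,199.
Difference $362,200 − $362,199 = +$1 applied to largest allocation (Unit PH2): Unit PH2 becomes $236,891.

Unit 4A: $43,943 · Unit PH2: $236,891 · Unit 2C: $81,366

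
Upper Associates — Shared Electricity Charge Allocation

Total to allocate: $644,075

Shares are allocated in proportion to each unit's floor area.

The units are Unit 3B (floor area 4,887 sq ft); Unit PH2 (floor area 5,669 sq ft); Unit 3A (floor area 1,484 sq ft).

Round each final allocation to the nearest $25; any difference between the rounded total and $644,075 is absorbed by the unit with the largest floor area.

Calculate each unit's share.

Sum of floor area: 4,887 + 5,669 + 1,484 = 12,040.
Proportional shares: Unit 3B 261,428.12; Unit PH2 303,260.89; Unit 3A 79,385.99.
At nearest $25: Unit 3B $261,425; Unit PH2 $303,250; Unit 3A $79,375. Sum = $644,050.
Difference $644,075 − $644,050 = +$25 applied to largest floor area (Unit PH2): Unit PH2 becomes $303,275.

Unit 3B: $261,425; Unit PH2: $303,275; Unit 3A: $79,375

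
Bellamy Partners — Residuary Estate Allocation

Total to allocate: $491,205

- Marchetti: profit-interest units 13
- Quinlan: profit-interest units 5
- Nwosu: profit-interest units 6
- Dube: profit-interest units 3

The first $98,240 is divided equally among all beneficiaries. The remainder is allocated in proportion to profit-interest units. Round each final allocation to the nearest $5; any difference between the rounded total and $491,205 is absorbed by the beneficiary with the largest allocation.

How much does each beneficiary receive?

Equal tier: $98,240 ÷ 4 = $24,560 apiece.
Remainder $392,965 by profit-interest units (total 27): Marchetti 189,205.37 → $189,205; Quinlan 72,771.30 → $72,770; Nwosu 87,325.56 → $87,325; Dube 43,662.78 → $43,665.
Totals: Marchetti $24,560 + $189,205 = $213,765; Quinlan $24,560 + $72,770 = $97,330; Nwosu $24,560 + $87,325 = $111,885; Dube $24,560 + $43,665 = $68,225.

Marchetti: $213,765 | Quinlan: $97,330 | Nwosu: $111,885 | Dube: $68,225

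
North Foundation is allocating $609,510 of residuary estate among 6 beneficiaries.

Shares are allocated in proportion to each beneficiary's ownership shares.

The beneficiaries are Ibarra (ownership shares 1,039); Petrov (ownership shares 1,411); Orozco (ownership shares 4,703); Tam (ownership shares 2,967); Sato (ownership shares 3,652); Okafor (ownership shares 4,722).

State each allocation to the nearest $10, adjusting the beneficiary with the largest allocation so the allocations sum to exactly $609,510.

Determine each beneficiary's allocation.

Ibarra: $34,240; Petrov: $46,500; Orozco: $155,000; Tam: $97,780; Sato: $120,360; Okafor: $155,630

Ownership shares total: 18,494.
Proportional shares: Ibarra 1,039/18,494 × $609,510 = 34,242.51; Petrov 1,411/18,494 × $609,510 = 46,502.57; Orozco 4,703/18,494 × $609,510 = 154,997.60; Tam 2,967/18,494 × $609,510 = 97,783.94; Sato 3,652/18,494 × $609,510 = 120,359.60; Okafor 4,722/18,494 × $609,510 = 155,623.78.
After rounding ($10): Ibarra $34,240; Petrov $46,500; Orozco $155,000; Tam $97,780; Sato $120,360; Okafor $155,620. Sum = $609,500.
Difference $609,510 − $609,500 = +$10 applied to largest allocation (Okafor): Okafor becomes $155,630.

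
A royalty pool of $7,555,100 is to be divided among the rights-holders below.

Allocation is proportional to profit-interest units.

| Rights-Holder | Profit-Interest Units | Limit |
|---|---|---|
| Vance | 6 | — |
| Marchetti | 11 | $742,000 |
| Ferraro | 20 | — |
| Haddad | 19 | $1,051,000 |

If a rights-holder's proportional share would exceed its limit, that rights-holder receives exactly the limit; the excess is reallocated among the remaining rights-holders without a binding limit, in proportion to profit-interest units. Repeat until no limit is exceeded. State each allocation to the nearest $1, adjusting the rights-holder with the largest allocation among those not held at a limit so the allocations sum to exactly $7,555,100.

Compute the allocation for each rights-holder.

Vance: $1,329,715; Marchetti: $742,000; Ferraro: $4,432,385; Haddad: $1,051,000

Total profit-interest units = 56.
Pro-rata shares before constraints: Vance 809,475.00; Marchetti 1,484,037.50; Ferraro 2,698,250.00; Haddad 2,563,337.50.
Cap binds for Marchetti ($742,000), Haddad ($1,051,000); remaining pool $5,762,100 reallocated over remaining profit-interest units 26.
Remaining shares: Vance 1,329,715.38 → $1,329,715; Ferraro 4,432,384.62 → $4,432,385.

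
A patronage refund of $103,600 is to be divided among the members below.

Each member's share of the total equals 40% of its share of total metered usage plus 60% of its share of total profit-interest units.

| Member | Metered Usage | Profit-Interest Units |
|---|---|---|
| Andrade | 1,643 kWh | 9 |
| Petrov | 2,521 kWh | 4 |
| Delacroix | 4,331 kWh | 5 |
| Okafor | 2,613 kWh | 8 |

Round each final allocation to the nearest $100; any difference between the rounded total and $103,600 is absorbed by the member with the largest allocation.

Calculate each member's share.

Metered usage total 11,108; profit-interest units total 26.
Blended shares (40% metered usage + 60% profit-interest units): Andrade 0.2669; Petrov 0.1831; Delacroix 0.2713; Okafor 0.2787.
Unrounded shares: Andrade 27,646.37; Petrov 18,968.03; Delacroix 28,111.27; Okafor 28,874.33.
At nearest $100: Andrade $27,600; Petrov $19,000; Delacroix $28,100; Okafor $28,900. Sum = $103,600.
No rounding difference to absorb.

Andrade: $27,600 · Petrov: $19,000 · Delacroix: $28,100 · Okafor: $28,900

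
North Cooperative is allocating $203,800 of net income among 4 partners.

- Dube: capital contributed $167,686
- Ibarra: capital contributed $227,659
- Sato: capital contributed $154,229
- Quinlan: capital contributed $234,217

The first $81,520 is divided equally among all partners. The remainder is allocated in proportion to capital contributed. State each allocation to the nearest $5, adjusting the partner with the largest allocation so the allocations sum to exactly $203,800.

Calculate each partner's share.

Equal tier: $81,520 ÷ 4 = $20,380 apiece.
Remainder $122,280 by capital contributed (total 783,791): Dube 26,160.86 → $26,160; Ibarra 35,517.30 → $35,515; Sato 24,061.42 → $24,060; Quinlan 36,540.42 → $36,540.
Rounding difference +$5 on remainder applied to Quinlan.
Totals: Dube $20,380 + $26,160 = $46,540; Ibarra $20,380 + $35,515 = $55,895; Sato $20,380 + $24,060 = $44,440; Quinlan $20,380 + $36,545 = $56,925.

Dube: $46,540; Ibarra: $55,895; Sato: $44,440; Quinlan: $56,925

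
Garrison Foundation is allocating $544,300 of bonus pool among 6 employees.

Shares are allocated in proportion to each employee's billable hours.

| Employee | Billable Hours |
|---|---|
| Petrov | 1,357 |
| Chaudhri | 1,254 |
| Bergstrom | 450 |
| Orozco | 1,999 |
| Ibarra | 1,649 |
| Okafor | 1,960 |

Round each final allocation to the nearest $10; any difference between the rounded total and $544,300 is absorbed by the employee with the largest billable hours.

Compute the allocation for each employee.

Petrov: $85,200 | Chaudhri: $78,730 | Bergstrom: $28,250 | Orozco: $125,520 | Ibarra: $103,540 | Okafor: $123,060

Sum of billable hours: 8,669.
Pro-rata amounts: Petrov 1,357/8,669 × $544,300 = 85,201.88; Chaudhri 1,254/8,669 × $544,300 = 78,734.83; Bergstrom 450/8,669 × $544,300 = 28,254.12; Orozco 1,999/8,669 × $544,300 = 125,511.10; Ibarra 1,649/8,669 × $544,300 = 103,535.67; Okafor 1,960/8,669 × $544,300 = 123,062.41.
At nearest $10: Petrov $85,200; Chaudhri $78,730; Bergstrom $28,250; Orozco $125,510; Ibarra $103,540; Okafor $123,060. Sum = $544,290.
Difference $544,300 − $544,290 = +$10 applied to largest billable hours (Orozco): Orozco becomes $125,520.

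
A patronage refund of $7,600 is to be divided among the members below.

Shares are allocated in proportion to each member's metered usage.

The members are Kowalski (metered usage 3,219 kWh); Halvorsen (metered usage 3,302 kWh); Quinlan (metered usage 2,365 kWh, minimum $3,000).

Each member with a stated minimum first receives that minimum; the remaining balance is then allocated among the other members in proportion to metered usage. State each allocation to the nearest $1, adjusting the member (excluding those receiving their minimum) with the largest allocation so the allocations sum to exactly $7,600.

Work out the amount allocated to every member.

Minimums first: Quinlan $3,000. Remaining pool $4,600.
Remaining pool split over remaining metered usage 6,521: Kowalski 2,270.73 → $2,271; Halvorsen 2,329.27 → $2,329.

Kowalski: $2,271 | Halvorsen: $2,329 | Quinlan: $3,000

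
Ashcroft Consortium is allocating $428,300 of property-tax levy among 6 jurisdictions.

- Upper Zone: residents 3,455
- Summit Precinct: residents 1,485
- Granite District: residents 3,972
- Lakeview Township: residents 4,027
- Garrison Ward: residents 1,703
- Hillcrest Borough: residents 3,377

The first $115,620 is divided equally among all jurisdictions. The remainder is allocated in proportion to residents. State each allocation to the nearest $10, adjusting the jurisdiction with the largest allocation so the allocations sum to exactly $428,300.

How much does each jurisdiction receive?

Upper Zone: $79,220 | Summit Precinct: $45,040 | Granite District: $88,200 | Lakeview Township: $89,150 | Garrison Ward: $48,820 | Hillcrest Borough: $77,870

Equal tier: $115,620 ÷ 6 = $19,270 apiece.
Remainder $312,680 by residents (total 18,019): Upper Zone 59,953.90 → $59,950; Summit Precinct 25,768.90 → $25,770; Granite District 68,925.30 → $68,930; Lakeview Township 69,879.70 → $69,880; Garrison Ward 29,551.81 → $29,550; Hillcrest Borough 58,600.39 → $58,600.
Totals: Upper Zone $19,270 + $59,950 = $79,220; Summit Precinct $19,270 + $25,770 = $45,040; Granite District $19,270 + $68,930 = $88,200; Lakeview Township $19,270 + $69,880 = $89,150; Garrison Ward $19,270 + $29,550 = $48,820; Hillcrest Borough $19,270 + $58,600 = $77,870.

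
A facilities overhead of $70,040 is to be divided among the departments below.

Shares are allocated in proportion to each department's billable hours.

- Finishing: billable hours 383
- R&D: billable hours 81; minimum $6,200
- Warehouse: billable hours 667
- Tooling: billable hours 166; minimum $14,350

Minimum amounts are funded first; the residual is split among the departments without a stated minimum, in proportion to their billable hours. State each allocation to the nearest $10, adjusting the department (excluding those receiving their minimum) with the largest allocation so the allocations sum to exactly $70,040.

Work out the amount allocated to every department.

Finishing: $18,050; R&D: $6,200; Warehouse: $31,440; Tooling: $14,350

Minimums first: R&D $6,200; Tooling $14,350. Residual $49,490.
Residual split over remaining billable hours 1,050: Finishing 18,052.07 → $18,050; Warehouse 31,437.93 → $31,440.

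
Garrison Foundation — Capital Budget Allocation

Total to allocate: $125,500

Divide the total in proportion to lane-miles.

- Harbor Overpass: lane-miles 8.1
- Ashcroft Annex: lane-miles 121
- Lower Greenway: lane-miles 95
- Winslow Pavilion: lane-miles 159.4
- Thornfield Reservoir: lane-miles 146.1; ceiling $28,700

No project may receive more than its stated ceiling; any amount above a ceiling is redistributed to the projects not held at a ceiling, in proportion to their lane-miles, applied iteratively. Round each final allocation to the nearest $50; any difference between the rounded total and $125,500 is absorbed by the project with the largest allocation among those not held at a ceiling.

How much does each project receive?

Harbor Overpass: $2,050; Ashcroft Annex: $30,550; Lower Greenway: $24,000; Winslow Pavilion: $40,200; Thornfield Reservoir: $28,700

Total lane-miles = 529.6.
Pro-rata shares before constraints: Harbor Overpass 1,919.47; Ashcroft Annex 28,673.53; Lower Greenway 22,512.27; Winslow Pavilion 37,773.23; Thornfield Reservoir 34,621.51.
Cap binds for Thornfield Reservoir ($28,700); residual $96,800 reallocated over remaining lane-miles 383.5.
Shares after redistribution: Harbor Overpass 2,044.54 → $2,050; Ashcroft Annex 30,541.85 → $30,550; Lower Greenway 23,979.14 → $24,000; Winslow Pavilion 40,234.47 → $40,250.
Rounding difference −$50 applied to Winslow Pavilion → $40,200.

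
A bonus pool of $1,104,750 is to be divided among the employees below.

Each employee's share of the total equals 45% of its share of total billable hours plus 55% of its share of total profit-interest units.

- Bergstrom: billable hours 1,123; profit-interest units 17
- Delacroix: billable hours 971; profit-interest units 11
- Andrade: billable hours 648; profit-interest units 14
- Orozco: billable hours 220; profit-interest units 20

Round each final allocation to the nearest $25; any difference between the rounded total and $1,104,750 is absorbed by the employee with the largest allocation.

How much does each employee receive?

Bergstrom: $355,100 · Delacroix: $270,775 · Andrade: $245,950 · Orozco: $232,925

Billable hours total 2,962; profit-interest units total 62.
Blended shares (45% billable hours + 55% profit-interest units): Bergstrom 0.3214; Delacroix 0.2451; Andrade 0.2226; Orozco 0.2108.
Proportional shares: Bergstrom 355,086.01; Delacroix 270,773.36; Andrade 245,962.14; Orozco 232,928.49.
Rounded to nearest $25: Bergstrom $355,075; Delacroix $270,775; Andrade $245,950; Orozco $232,925. Sum = $1,104,725.
Difference $1,104,750 − $1,104,725 = +$25 applied to largest allocation (Bergstrom): Bergstrom becomes $355,100.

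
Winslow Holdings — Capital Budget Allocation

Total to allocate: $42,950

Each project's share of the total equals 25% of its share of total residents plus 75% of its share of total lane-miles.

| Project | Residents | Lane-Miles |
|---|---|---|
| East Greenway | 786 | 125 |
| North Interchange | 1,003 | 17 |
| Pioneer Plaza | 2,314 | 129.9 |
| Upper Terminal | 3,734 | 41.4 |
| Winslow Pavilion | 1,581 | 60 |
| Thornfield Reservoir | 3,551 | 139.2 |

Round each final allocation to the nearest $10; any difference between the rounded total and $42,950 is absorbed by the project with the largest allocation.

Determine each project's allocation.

East Greenway: $8,510 · North Interchange: $1,900 · Pioneer Plaza: $10,080 · Upper Terminal: $5,690 · Winslow Pavilion: $5,080 · Thornfield Reservoir: $11,690

Totals — residents 12,969, lane-miles 512.5.
Composite weights (25% residents + 75% lane-miles): East Greenway 0.1981; North Interchange 0.0442; Pioneer Plaza 0.2347; Upper Terminal 0.1326; Winslow Pavilion 0.1183; Thornfield Reservoir 0.2722.
Raw shares: East Greenway 8,507.46; North Interchange 1,898.93; Pioneer Plaza 10,080.53; Upper Terminal 5,693.65; Winslow Pavilion 5,080.19; Thornfield Reservoir 11,689.23.
After rounding ($10): East Greenway $8,510; North Interchange $1,900; Pioneer Plaza $10,080; Upper Terminal $5,690; Winslow Pavilion $5,080; Thornfield Reservoir $11,690. Sum = $42,950.
No rounding difference to absorb.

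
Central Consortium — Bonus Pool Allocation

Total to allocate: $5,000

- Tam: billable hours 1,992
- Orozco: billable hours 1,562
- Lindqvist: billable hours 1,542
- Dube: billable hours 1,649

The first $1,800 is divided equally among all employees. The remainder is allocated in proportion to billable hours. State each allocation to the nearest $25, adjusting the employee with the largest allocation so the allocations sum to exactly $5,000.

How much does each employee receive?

Tam: $1,400 | Orozco: $1,200 | Lindqvist: $1,175 | Dube: $1,225

First tranche $1,800 split equally: $450 each.
Remainder $3,200 by billable hours (total 6,745): Tam 945.06 → $950; Orozco 741.05 → $750; Lindqvist 731.56 → $725; Dube 782.33 → $775.
Totals: Tam $450 + $950 = $1,400; Orozco $450 + $750 = $1,200; Lindqvist $450 + $725 = $1,175; Dube $450 + $775 = $1,225.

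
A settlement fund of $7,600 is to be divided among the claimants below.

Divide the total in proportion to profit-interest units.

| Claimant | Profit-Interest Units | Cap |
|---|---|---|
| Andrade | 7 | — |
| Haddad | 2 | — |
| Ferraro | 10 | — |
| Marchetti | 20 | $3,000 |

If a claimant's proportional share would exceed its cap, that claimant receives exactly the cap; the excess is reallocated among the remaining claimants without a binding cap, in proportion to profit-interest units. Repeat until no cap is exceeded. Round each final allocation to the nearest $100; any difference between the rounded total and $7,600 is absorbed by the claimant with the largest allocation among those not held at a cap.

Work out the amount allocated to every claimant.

Sum of profit-interest units: 39.
Unconstrained shares: Andrade 1,364.10; Haddad 389.74; Ferraro 1,948.72; Marchetti 3,897.44.
Held at cap: Marchetti ($3,000); remaining pool $4,600 reallocated over remaining profit-interest units 19.
Redistributed shares: Andrade 1,694.74 → $1,700; Haddad 484.21 → $500; Ferraro 2,421.05 → $2,400.

Andrade: $1,700; Haddad: $500; Ferraro: $2,400; Marchetti: $3,000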